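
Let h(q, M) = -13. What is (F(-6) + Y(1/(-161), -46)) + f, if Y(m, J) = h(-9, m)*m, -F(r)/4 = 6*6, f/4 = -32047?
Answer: -20661439/161 ≈ -1.2833e+5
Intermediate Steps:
f = -128188 (f = 4*(-32047) = -128188)
F(r) = -144 (F(r) = -24*6 = -4*36 = -144)
Y(m, J) = -13*m
(F(-6) + Y(1/(-161), -46)) + f = (-144 - 13/(-161)) - 128188 = (-144 - 13*(-1/161)) - 128188 = (-144 + 13/161) - 128188 = -23171/161 - 128188 = -20661439/161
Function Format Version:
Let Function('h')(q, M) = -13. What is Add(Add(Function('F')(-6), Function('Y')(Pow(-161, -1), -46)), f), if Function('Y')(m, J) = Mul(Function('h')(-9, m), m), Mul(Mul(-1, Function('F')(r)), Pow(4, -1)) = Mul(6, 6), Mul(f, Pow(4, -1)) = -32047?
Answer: Rational(-20661439, 161) ≈ -1.2833e+5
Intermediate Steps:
f = -128188 (f = Mul(4, -32047) = -128188)
Function('F')(r) = -144 (Function('F')(r) = Mul(-4, Mul(6, 6)) = Mul(-4, 36) = -144)
Function('Y')(m, J) = Mul(-13, m)
Add(Add(Function('F')(-6), Function('Y')(Pow(-161, -1), -46)), f) = Add(Add(-144, Mul(-13, Pow(-161, -1))), -128188) = Add(Add(-144, Mul(-13, Rational(-1, 161))), -128188) = Add(Add(-144, Rational(13, 161)), -128188) = Add(Rational(-23171, 161), -128188) = Rational(-20661439, 161)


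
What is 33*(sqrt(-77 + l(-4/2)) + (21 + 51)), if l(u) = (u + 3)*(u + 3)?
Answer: 2376 + 66*I*sqrt(19) ≈ 2376.0 + 287.69*I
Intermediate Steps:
l(u) = (3 + u)**2 (l(u) = (3 + u)*(3 + u) = (3 + u)**2)
33*(sqrt(-77 + l(-4/2)) + (21 + 51)) = 33*(sqrt(-77 + (3 - 4/2)**2) + (21 + 51)) = 33*(sqrt(-77 + (3 - 4*1/2)**2) + 72) = 33*(sqrt(-77 + (3 - 2)**2) + 72) = 33*(sqrt(-77 + 1**2) + 72) = 33*(sqrt(-77 + 1) + 72) = 33*(sqrt(-76) + 72) = 33*(2*I*sqrt(19) + 72) = 33*(72 + 2*I*sqrt(19)) = 2376 + 66*I*sqrt(19)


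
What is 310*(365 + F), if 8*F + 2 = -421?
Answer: 387035/4 ≈ 96759.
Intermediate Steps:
F = -423/8 (F = -¼ + (⅛)*(-421) = -¼ - 421/8 = -423/8 ≈ -52.875)
310*(365 + F) = 310*(365 - 423/8) = 310*(2497/8) = 387035/4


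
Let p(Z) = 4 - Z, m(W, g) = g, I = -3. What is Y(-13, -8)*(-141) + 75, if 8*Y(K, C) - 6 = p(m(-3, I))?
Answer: -1233/8 ≈ -154.13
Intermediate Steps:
Y(K, C) = 13/8 (Y(K, C) = ¾ + (4 - 1*(-3))/8 = ¾ + (4 + 3)/8 = ¾ + (⅛)*7 = ¾ + 7/8 = 13/8)
Y(-13, -8)*(-141) + 75 = (13/8)*(-141) + 75 = -1833/8 + 75 = -1233/8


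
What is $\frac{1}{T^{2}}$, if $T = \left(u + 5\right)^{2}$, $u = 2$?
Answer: $\frac{1}{2401} \approx 0.00041649$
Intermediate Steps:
$T = 49$ ($T = \left(2 + 5\right)^{2} = 7^{2} = 49$)
$\frac{1}{T^{2}} = \frac{1}{49^{2}} = \frac{1}{2401}$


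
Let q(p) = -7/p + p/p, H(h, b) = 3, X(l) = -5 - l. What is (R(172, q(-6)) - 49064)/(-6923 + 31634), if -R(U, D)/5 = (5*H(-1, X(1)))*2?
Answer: -49214/24711 ≈ -1.9916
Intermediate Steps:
q(p) = 1 - 7/p (q(p) = -7/p + 1 = 1 - 7/p)
R(U, D) = -150 (R(U, D) = -5*5*3*2 = -75*2 = -5*30 = -150)
(R(172, q(-6)) - 49064)/(-6923 + 31634) = (-150 - 49064)/(-6923 + 31634) = -49214/24711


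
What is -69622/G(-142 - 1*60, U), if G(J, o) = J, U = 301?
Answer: 34811/101 ≈ 344.66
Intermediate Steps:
-69622/G(-142 - 1*60, U) = -69622/(-142 - 1*60) = -69622/(-142 - 60) = -69622/(-202) = -69622*(-1/202) = 34811/101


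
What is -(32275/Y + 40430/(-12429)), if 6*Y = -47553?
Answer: 1443147880/197012079 ≈ 7.3252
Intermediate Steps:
Y = -15851/2 (Y = (1/6)*(-47553) = -15851/2 ≈ -7925.5)
-(32275/Y + 40430/(-12429)) = -(32275/(-15851/2) + 40430/(-12429)) = -(32275*(-2/15851) + 40430*(-1/12429)) = -(-64550/15851 - 40430/12429) = -1*(-1443147880/197012079) = 1443147880/197012079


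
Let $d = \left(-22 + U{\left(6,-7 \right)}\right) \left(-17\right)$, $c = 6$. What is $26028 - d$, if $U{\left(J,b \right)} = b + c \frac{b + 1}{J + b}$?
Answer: $26147$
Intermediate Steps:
$U{\left(J,b \right)} = b + \frac{6 \left(1 + b\right)}{J + b}$ ($U{\left(J,b \right)} = b + 6 \frac{b + 1}{J + b} = b + 6 \frac{1 + b}{J + b} = b + \frac{6 \left(1 + b\right)}{J + b}$)
$d = -119$ ($d = \left(-22 + \frac{6 + \left(-7\right)^{2} + 6 \left(-7\right) + 6 \left(-7\right)}{6 - 7}\right) \left(-17\right) = \left(-22 + \frac{6 + 49 - 42 - 42}{-1}\right) \left(-17\right) = \left(-22 - -29\right) \left(-17\right) = \left(-22 + 29\right) \left(-17\right) = 7 \left(-17\right) = -119$)
$26028 - d = 26028 - -119 = 26028 + 119 = 26147$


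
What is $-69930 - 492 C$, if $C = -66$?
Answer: $-37458$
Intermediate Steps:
$-69930 - 492 C = -69930 - 492 \left(-66\right) = -69930 - -32472 = -69930 + 32472 = -37458$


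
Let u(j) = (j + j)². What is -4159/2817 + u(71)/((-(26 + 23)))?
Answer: -57005779/138033 ≈ -412.99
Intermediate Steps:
u(j) = 4*j² (u(j) = (2*j)² = 4*j²)
-4159/2817 + u(71)/((-(26 + 23))) = -4159/2817 + (4*71²)/((-(26 + 23))) = -4159*1/2817 + (4*5041)/((-1*49)) = -4159/2817 + 20164/(-49) = -4159/2817 + 20164*(-1/49) = -4159/2817 - 20164/49 = -57005779/138033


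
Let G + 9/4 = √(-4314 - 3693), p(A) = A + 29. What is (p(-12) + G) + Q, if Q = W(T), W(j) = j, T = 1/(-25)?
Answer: 1471/100 + I*√8007 ≈ 14.71 + 89.482*I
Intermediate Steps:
T = -1/25 ≈ -0.040000
p(A) = 29 + A
G = -9/4 + I*√8007 (G = -9/4 + √(-4314 - 3693) = -9/4 + √(-8007) = -9/4 + I*√8007 ≈ -2.25 + 89.482*I)
Q = -1/25 ≈ -0.040000
(p(-12) + G) + Q = ((29 - 12) + (-9/4 + I*√8007)) - 1/25 = (17 + (-9/4 + I*√8007)) - 1/25 = (59/4 + I*√8007) - 1/25 = 1471/100 + I*√8007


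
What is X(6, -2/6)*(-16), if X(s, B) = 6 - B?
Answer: -304/3 ≈ -101.33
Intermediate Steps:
X(6, -2/6)*(-16) = (6 - (-2)/6)*(-16) = (6 - 1*(-1/3))*(-16) = (6 + 1/3)*(-16) = (19/3)*(-16) = -304/3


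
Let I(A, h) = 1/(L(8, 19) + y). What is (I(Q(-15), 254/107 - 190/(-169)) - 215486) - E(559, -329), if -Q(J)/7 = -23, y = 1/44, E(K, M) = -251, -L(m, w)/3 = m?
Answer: -227072969/1055 ≈ -2.1524e+5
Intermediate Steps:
L(m, w) = -3*m
y = 1/44 ≈ 0.022727
Q(J) = 161 (Q(J) = -7*(-23) = 161)
I(A, h) = -44/1055 (I(A, h) = 1/(-3*8 + 1/44) = 1/(-24 + 1/44) = 1/(-1055/44) = -44/1055)
(I(Q(-15), 254/107 - 190/(-169)) - 215486) - E(559, -329) = (-44/1055 - 215486) - 1*(-251) = -227337774/1055 + 251 = -227072969/1055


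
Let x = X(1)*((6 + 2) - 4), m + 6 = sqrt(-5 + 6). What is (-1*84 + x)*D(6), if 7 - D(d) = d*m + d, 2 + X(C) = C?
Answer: -2728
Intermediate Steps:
X(C) = -2 + C
m = -5 (m = -6 + sqrt(-5 + 6) = -6 + sqrt(1) = -6 + 1 = -5)
x = -4 (x = (-2 + 1)*((6 + 2) - 4) = -(8 - 4) = -1*4 = -4)
D(d) = 7 + 4*d (D(d) = 7 - (d*(-5) + d) = 7 - (-5*d + d) = 7 - (-4)*d = 7 + 4*d)
(-1*84 + x)*D(6) = (-1*84 - 4)*(7 + 4*6) = (-84 - 4)*(7 + 24) = -88*31 = -2728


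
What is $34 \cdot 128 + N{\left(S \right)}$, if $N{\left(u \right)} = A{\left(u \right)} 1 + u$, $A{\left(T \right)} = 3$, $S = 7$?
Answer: $4362$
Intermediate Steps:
$N{\left(u \right)} = 3 + u$ ($N{\left(u \right)} = 3 \cdot 1 + u = 3 + u$)
$34 \cdot 128 + N{\left(S \right)} = 34 \cdot 128 + \left(3 + 7\right) = 4352 + 10 = 4362$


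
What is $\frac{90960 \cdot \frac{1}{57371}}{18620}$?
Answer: $\frac{4548}{53412401} \approx 8.5149 \cdot 10^{-5}$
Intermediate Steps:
$\frac{90960 \cdot \frac{1}{57371}}{18620} = 90960 \cdot \frac{1}{57371} \cdot \frac{1}{18620} = \frac{90960}{57371} \cdot \frac{1}{18620} = \frac{4548}{53412401}$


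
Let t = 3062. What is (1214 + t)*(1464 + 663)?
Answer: 9095052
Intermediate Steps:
(1214 + t)*(1464 + 663) = (1214 + 3062)*(1464 + 663) = 4276*2127 = 9095052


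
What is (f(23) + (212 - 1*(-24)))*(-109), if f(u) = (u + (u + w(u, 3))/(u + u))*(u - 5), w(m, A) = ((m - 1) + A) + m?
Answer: -1699201/23 ≈ -73878.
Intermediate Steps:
w(m, A) = -1 + A + 2*m (w(m, A) = ((-1 + m) + A) + m = (-1 + A + m) + m = -1 + A + 2*m)
f(u) = (-5 + u)*(u + (2 + 3*u)/(2*u)) (f(u) = (u + (u + (-1 + 3 + 2*u))/(u + u))*(u - 5) = (u + (u + (2 + 2*u))/((2*u)))*(-5 + u) = (u + (2 + 3*u)*(1/(2*u)))*(-5 + u) = (u + (2 + 3*u)/(2*u))*(-5 + u) = (-5 + u)*(u + (2 + 3*u)/(2*u)))
(f(23) + (212 - 1*(-24)))*(-109) = ((-13/2 + 23² - 5/23 - 7/2*23) + (212 - 1*(-24)))*(-109) = ((-13/2 + 529 - 5*1/23 - 161/2) + (212 + 24))*(-109) = ((-13/2 + 529 - 5/23 - 161/2) + 236)*(-109) = (10161/23 + 236)*(-109) = (15589/23)*(-109) = -1699201/23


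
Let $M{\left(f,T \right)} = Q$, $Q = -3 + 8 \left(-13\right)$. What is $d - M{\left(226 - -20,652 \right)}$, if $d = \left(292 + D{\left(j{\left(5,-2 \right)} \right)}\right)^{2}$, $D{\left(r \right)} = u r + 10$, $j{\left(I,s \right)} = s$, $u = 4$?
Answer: $86543$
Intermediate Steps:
$D{\left(r \right)} = 10 + 4 r$ ($D{\left(r \right)} = 4 r + 10 = 10 + 4 r$)
$d = 86436$ ($d = \left(292 + \left(10 + 4 \left(-2\right)\right)\right)^{2} = \left(292 + \left(10 - 8\right)\right)^{2} = \left(292 + 2\right)^{2} = 294^{2} = 86436$)
$Q = -107$ ($Q = -3 - 104 = -107$)
$M{\left(f,T \right)} = -107$
$d - M{\left(226 - -20,652 \right)} = 86436 - -107 = 86436 + 107 = 86543$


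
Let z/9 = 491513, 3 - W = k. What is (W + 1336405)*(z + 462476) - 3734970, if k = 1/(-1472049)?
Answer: 9612200338066523819/1472049 ≈ 6.5298e+12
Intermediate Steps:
k = -1/1472049 ≈ -6.7933e-7
W = 4416148/1472049 (W = 3 - 1*(-1/1472049) = 3 + 1/1472049 = 4416148/1472049 ≈ 3.0000)
z = 4423617 (z = 9*491513 = 4423617)
(W + 1336405)*(z + 462476) - 3734970 = (4416148/1472049 + 1336405)*(4423617 + 462476) - 3734970 = (1967258059993/1472049)*4886093 - 3734970 = 9612205836125377349/1472049 - 3734970 = 9612200338066523819/1472049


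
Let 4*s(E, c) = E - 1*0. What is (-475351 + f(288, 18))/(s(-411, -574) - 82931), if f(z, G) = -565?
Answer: 1903664/332135 ≈ 5.7316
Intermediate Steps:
s(E, c) = E/4 (s(E, c) = (E - 1*0)/4 = (E + 0)/4 = E/4)
(-475351 + f(288, 18))/(s(-411, -574) - 82931) = (-475351 - 565)/((1/4)*(-411) - 82931) = -475916/(-411/4 - 82931) = -475916/(-332135/4) = -475916*(-4/332135) = 1903664/332135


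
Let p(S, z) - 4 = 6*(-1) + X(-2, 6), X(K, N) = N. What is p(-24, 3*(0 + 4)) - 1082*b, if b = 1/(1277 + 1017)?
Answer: 4047/1147 ≈ 3.5283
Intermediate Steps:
p(S, z) = 4 (p(S, z) = 4 + (6*(-1) + 6) = 4 + (-6 + 6) = 4 + 0 = 4)
b = 1/2294 ≈ 0.00043592
p(-24, 3*(0 + 4)) - 1082*b = 4 - 1082*1/2294 = 4 - 541/1147 = 4047/1147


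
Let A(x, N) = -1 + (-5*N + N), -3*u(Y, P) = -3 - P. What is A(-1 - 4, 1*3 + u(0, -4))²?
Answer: 1225/9 ≈ 136.11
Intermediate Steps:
u(Y, P) = 1 + P/3 (u(Y, P) = -(-3 - P)/3 = 1 + P/3)
A(x, N) = -1 - 4*N
A(-1 - 4, 1*3 + u(0, -4))² = (-1 - 4*(1*3 + (1 + (⅓)*(-4))))² = (-1 - 4*(3 + (1 - 4/3)))² = (-1 - 4*(3 - ⅓))² = (-1 - 4*8/3)² = (-1 - 32/3)² = (-35/3)² = 1225/9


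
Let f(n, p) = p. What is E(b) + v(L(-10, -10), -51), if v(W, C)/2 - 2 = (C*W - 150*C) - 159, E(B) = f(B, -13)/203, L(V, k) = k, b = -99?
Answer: 3249205/203 ≈ 16006.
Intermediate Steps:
E(B) = -13/203
v(W, C) = -314 - 300*C + 2*C*W (v(W, C) = 4 + 2*((C*W - 150*C) - 159) = 4 + 2*((-150*C + C*W) - 159) = 4 + 2*(-159 - 150*C + C*W) = 4 + (-318 - 300*C + 2*C*W) = -314 - 300*C + 2*C*W)
E(b) + v(L(-10, -10), -51) = -13/203 + (-314 - 300*(-51) + 2*(-51)*(-10)) = -13/203 + (-314 + 15300 + 1020) = -13/203 + 16006 = 3249205/203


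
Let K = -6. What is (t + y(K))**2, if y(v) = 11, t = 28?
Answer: 1521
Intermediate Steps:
(t + y(K))**2 = (28 + 11)**2 = 39**2 = 1521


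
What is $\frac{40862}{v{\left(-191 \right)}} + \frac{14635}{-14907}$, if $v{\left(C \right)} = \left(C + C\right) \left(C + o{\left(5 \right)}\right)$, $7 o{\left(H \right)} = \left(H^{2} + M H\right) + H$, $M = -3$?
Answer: $- \frac{1563412351}{3764047314} \approx -0.41535$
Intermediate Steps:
$o{\left(H \right)} = - \frac{2 H}{7} + \frac{H^{2}}{7}$ ($o{\left(H \right)} = \frac{\left(H^{2} - 3 H\right) + H}{7} = \frac{H^{2} - 2 H}{7} = - \frac{2 H}{7} + \frac{H^{2}}{7}$)
$v{\left(C \right)} = 2 C \left(\frac{15}{7} + C\right)$ ($v{\left(C \right)} = \left(C + C\right) \left(C + \frac{1}{7} \cdot 5 \left(-2 + 5\right)\right) = 2 C \left(C + \frac{1}{7} \cdot 5 \cdot 3\right) = 2 C \left(C + \frac{15}{7}\right) = 2 C \left(\frac{15}{7} + C\right)$)
$\frac{40862}{v{\left(-191 \right)}} + \frac{14635}{-14907} = \frac{40862}{\frac{2}{7} \left(-191\right) \left(15 + 7 \left(-191\right)\right)} + \frac{14635}{-14907} = \frac{40862}{\frac{2}{7} \left(-191\right) \left(15 - 1337\right)} + 14635 \left(- \frac{1}{14907}\right) = \frac{40862}{\frac{2}{7} \left(-191\right) \left(-1322\right)} - \frac{14635}{14907} = \frac{40862}{\frac{505004}{7}} - \frac{14635}{14907} = 40862 \cdot \frac{7}{505004} - \frac{14635}{14907} = \frac{143017}{252502} - \frac{14635}{14907} = - \frac{1563412351}{3764047314}$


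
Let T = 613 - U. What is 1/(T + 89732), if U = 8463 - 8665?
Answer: 1/90547 ≈ 1.1044e-5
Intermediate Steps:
U = -202
T = 815 (T = 613 - 1*(-202) = 613 + 202 = 815)
1/(T + 89732) = 1/(815 + 89732) = 1/90547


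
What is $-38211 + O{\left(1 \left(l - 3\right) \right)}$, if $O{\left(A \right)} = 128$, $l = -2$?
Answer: $-38083$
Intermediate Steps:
$-38211 + O{\left(1 \left(l - 3\right) \right)} = -38211 + 128 = -38083$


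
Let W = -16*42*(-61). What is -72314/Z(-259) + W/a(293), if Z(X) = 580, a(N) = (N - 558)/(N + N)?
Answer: -1395152417/15370 ≈ -90771.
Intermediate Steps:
W = 40992 (W = -672*(-61) = 40992)
a(N) = (-558 + N)/(2*N) (a(N) = (-558 + N)/((2*N)) = (-558 + N)*(1/(2*N)) = (-558 + N)/(2*N))
-72314/Z(-259) + W/a(293) = -72314/580 + 40992/(((½)*(-558 + 293)/293)) = -72314*1/580 + 40992/(((½)*(1/293)*(-265))) = -36157/290 + 40992/(-265/586) = -36157/290 + 40992*(-586/265) = -36157/290 - 24021312/265 = -1395152417/15370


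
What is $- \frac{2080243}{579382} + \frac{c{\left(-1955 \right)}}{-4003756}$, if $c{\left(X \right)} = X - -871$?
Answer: $- \frac{2082039335655}{579926039698} \approx -3.5902$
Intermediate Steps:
$c{\left(X \right)} = 871 + X$ ($c{\left(X \right)} = X + 871 = 871 + X$)
$- \frac{2080243}{579382} + \frac{c{\left(-1955 \right)}}{-4003756} = - \frac{2080243}{579382} + \frac{871 - 1955}{-4003756} = \left(-2080243\right) \frac{1}{579382} - - \frac{271}{1000939} = - \frac{2080243}{579382} + \frac{271}{1000939} = - \frac{2082039335655}{579926039698}$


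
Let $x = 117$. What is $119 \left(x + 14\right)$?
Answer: $15589$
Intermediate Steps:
$119 \left(x + 14\right) = 119 \left(117 + 14\right) = 119 \cdot 131 = 15589$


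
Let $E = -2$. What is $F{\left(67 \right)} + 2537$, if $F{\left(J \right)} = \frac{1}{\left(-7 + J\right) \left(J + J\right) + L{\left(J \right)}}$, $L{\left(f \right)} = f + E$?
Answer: $\frac{20562386}{8105} \approx 2537.0$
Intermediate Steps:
$L{\left(f \right)} = -2 + f$ ($L{\left(f \right)} = f - 2 = -2 + f$)
$F{\left(J \right)} = \frac{1}{-2 + J + 2 J \left(-7 + J\right)}$ ($F{\left(J \right)} = \frac{1}{\left(-7 + J\right) \left(J + J\right) + \left(-2 + J\right)} = \frac{1}{\left(-7 + J\right) 2 J + \left(-2 + J\right)} = \frac{1}{2 J \left(-7 + J\right) + \left(-2 + J\right)} = \frac{1}{-2 + J + 2 J \left(-7 + J\right)}$)
$F{\left(67 \right)} + 2537 = \frac{1}{-2 - 871 + 2 \cdot 67^{2}} + 2537 = \frac{1}{-2 - 871 + 2 \cdot 4489} + 2537 = \frac{1}{-2 - 871 + 8978} + 2537 = \frac{1}{8105} + 2537 = \frac{20562386}{8105}$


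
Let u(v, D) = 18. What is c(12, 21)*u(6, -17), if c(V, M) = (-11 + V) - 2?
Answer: -18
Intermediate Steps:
c(V, M) = -13 + V
c(12, 21)*u(6, -17) = (-13 + 12)*18 = -1*18 = -18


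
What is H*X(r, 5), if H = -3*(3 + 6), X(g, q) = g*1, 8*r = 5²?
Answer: -675/8 ≈ -84.375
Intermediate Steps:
r = 25/8 (r = (⅛)*5² = (⅛)*25 = 25/8 ≈ 3.1250)
X(g, q) = g
H = -27 (H = -3*9 = -27)
H*X(r, 5) = -27*25/8 = -675/8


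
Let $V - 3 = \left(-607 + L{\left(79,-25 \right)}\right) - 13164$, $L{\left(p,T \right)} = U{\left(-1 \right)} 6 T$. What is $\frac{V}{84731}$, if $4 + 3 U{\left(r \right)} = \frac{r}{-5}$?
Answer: $- \frac{13578}{84731} \approx -0.16025$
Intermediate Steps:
$U{\left(r \right)} = - \frac{4}{3} - \frac{r}{15}$ ($U{\left(r \right)} = - \frac{4}{3} + \frac{r \frac{1}{-5}}{3} = - \frac{4}{3} + \frac{r \left(- \frac{1}{5}\right)}{3} = - \frac{4}{3} + \frac{\left(- \frac{1}{5}\right) r}{3} = - \frac{4}{3} - \frac{r}{15}$)
$L{\left(p,T \right)} = - \frac{38 T}{5}$ ($L{\left(p,T \right)} = \left(- \frac{4}{3} - - \frac{1}{15}\right) 6 T = \left(- \frac{4}{3} + \frac{1}{15}\right) 6 T = \left(- \frac{19}{15}\right) 6 T = - \frac{38 T}{5}$)
$V = -13578$ ($V = 3 - 13581 = -13578$)
$\frac{V}{84731} = - \frac{13578}{84731}$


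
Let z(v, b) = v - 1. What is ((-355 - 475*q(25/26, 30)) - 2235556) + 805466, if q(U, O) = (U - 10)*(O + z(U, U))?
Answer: -880024945/676 ≈ -1.3018e+6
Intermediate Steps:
z(v, b) = -1 + v
q(U, O) = (-10 + U)*(-1 + O + U) (q(U, O) = (U - 10)*(O + (-1 + U)) = (-10 + U)*(-1 + O + U))
((-355 - 475*q(25/26, 30)) - 2235556) + 805466 = ((-355 - 475*(10 + (25/26)² - 275/26 - 10*30 + 30*(25/26))) - 2235556) + 805466 = ((-355 - 475*(10 + (25*(1/26))² - 275/26 - 300 + 30*(25*(1/26)))) - 2235556) + 805466 = ((-355 - 475*(10 + (25/26)² - 11*25/26 - 300 + 30*(25/26))) - 2235556) + 805466 = ((-355 - 475*(10 + 625/676 - 275/26 - 300 + 375/13)) - 2235556) + 805466 = ((-355 - 475*(-183065/676)) - 2235556) + 805466 = ((-355 + 86955875/676) - 2235556) + 805466 = (86715895/676 - 2235556) + 805466 = -1424519961/676 + 805466 = -880024945/676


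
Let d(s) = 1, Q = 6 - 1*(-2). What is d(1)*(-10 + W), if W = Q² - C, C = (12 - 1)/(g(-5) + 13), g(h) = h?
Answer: 421/8 ≈ 52.625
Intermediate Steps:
Q = 8 (Q = 6 + 2 = 8)
C = 11/8 (C = (12 - 1)/(-5 + 13) = 11/8 ≈ 1.3750)
W = 501/8 (W = 8² - 1*11/8 = 64 - 11/8 = 501/8 ≈ 62.625)
d(1)*(-10 + W) = 1*(-10 + 501/8) = 1*(421/8) = 421/8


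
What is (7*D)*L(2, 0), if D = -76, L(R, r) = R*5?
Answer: -5320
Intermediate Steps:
L(R, r) = 5*R
(7*D)*L(2, 0) = (7*(-76))*(5*2) = -532*10 = -5320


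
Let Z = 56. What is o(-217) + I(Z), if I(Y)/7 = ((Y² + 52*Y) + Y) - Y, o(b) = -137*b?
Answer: 72065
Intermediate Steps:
I(Y) = 7*Y² + 364*Y (I(Y) = 7*(((Y² + 52*Y) + Y) - Y) = 7*((Y² + 53*Y) - Y) = 7*(Y² + 52*Y) = 7*Y² + 364*Y)
o(-217) + I(Z) = -137*(-217) + 7*56*(52 + 56) = 29729 + 7*56*108 = 29729 + 42336 = 72065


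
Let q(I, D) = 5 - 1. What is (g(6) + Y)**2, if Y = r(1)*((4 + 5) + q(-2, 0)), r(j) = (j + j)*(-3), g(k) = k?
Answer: 5184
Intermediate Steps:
q(I, D) = 4
r(j) = -6*j (r(j) = (2*j)*(-3) = -6*j)
Y = -78 (Y = (-6*1)*((4 + 5) + 4) = -6*(9 + 4) = -6*13 = -78)
(g(6) + Y)**2 = (6 - 78)**2 = (-72)**2 = 5184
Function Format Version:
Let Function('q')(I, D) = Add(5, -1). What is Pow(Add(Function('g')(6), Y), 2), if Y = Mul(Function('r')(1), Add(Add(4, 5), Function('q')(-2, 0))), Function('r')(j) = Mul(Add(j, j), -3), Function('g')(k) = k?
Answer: 5184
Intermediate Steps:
Function('q')(I, D) = 4
Function('r')(j) = Mul(-6, j) (Function('r')(j) = Mul(Mul(2, j), -3) = Mul(-6, j))
Y = -78 (Y = Mul(Mul(-6, 1), Add(Add(4, 5), 4)) = Mul(-6, Add(9, 4)) = Mul(-6, 13) = -78)
Pow(Add(Function('g')(6), Y), 2) = Pow(Add(6, -78), 2) = Pow(-72, 2) = 5184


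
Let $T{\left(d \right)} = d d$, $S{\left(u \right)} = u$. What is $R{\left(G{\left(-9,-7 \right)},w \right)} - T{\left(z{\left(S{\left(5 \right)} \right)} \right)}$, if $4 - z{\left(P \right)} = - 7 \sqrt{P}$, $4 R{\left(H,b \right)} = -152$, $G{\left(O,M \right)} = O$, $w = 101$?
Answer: $-299 - 56 \sqrt{5} \approx -424.22$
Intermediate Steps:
$R{\left(H,b \right)} = -38$ ($R{\left(H,b \right)} = \frac{1}{4} \left(-152\right) = -38$)
$z{\left(P \right)} = 4 + 7 \sqrt{P}$ ($z{\left(P \right)} = 4 - - 7 \sqrt{P} = 4 + 7 \sqrt{P}$)
$T{\left(d \right)} = d^{2}$
$R{\left(G{\left(-9,-7 \right)},w \right)} - T{\left(z{\left(S{\left(5 \right)} \right)} \right)} = -38 - \left(4 + 7 \sqrt{5}\right)^{2}$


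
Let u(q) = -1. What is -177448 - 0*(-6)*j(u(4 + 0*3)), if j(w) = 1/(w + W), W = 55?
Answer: -177448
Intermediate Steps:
j(w) = 1/(55 + w) (j(w) = 1/(w + 55) = 1/(55 + w))
-177448 - 0*(-6)*j(u(4 + 0*3)) = -177448 - 0*(-6)/(55 - 1) = -177448 - 0/54 = -177448 - 1*0 = -177448 + 0 = -177448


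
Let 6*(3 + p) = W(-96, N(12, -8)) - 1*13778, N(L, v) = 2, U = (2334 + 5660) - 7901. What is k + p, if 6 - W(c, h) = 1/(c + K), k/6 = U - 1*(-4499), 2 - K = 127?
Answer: 11162121/442 ≈ 25254.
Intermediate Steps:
K = -125 (K = 2 - 1*127 = 2 - 127 = -125)
U = 93 (U = 7994 - 7901 = 93)
k = 27552 (k = 6*(93 - 1*(-4499)) = 6*(93 + 4499) = 6*4592 = 27552)
W(c, h) = 6 - 1/(-125 + c) (W(c, h) = 6 - 1/(c - 125) = 6 - 1/(-125 + c))
p = -1015863/442 (p = -3 + ((-751 + 6*(-96))/(-125 - 96) - 1*13778)/6 = -3 + ((-751 - 576)/(-221) - 13778)/6 = -3 + (-1/221*(-1327) - 13778)/6 = -3 + (1327/221 - 13778)/6 = -3 + (⅙)*(-3043611/221) = -3 - 1014537/442 = -1015863/442 ≈ -2298.3)
k + p = 27552 - 1015863/442 = 11162121/442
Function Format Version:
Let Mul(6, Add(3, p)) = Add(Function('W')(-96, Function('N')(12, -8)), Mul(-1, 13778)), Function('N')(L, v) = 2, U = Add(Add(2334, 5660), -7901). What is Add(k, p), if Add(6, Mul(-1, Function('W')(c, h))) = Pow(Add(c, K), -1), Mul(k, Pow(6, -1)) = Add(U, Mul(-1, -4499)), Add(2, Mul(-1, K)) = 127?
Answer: Rational(11162121, 442) ≈ 25254.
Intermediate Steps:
K = -125 (K = Add(2, Mul(-1, 127)) = Add(2, -127) = -125)
U = 93 (U = Add(7994, -7901) = 93)
k = 27552 (k = Mul(6, Add(93, Mul(-1, -4499))) = Mul(6, Add(93, 4499)) = Mul(6, 4592) = 27552)
Function('W')(c, h) = Add(6, Mul(-1, Pow(Add(-125, c), -1))) (Function('W')(c, h) = Add(6, Mul(-1, Pow(Add(c, -125), -1))) = Add(6, Mul(-1, Pow(Add(-125, c), -1))))
p = Rational(-1015863, 442) (p = Add(-3, Mul(Rational(1, 6), Add(Mul(Pow(Add(-125, -96), -1), Add(-751, Mul(6, -96))), Mul(-1, 13778)))) = Add(-3, Mul(Rational(1, 6), Add(Mul(Pow(-221, -1), Add(-751, -576)), -13778))) = Add(-3, Mul(Rational(1, 6), Add(Mul(Rational(-1, 221), -1327), -13778))) = Add(-3, Mul(Rational(1, 6), Add(Rational(1327, 221), -13778))) = Add(-3, Mul(Rational(1, 6), Rational(-3043611, 221))) = Add(-3, Rational(-1014537, 442)) = Rational(-1015863, 442) ≈ -2298.3)
Add(k, p) = Add(27552, Rational(-1015863, 442)) = Rational(11162121, 442)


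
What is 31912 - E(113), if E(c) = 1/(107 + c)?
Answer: 7020639/220 ≈ 31912.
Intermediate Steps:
31912 - E(113) = 31912 - 1/(107 + 113) = 31912 - 1/220 = 7020639/220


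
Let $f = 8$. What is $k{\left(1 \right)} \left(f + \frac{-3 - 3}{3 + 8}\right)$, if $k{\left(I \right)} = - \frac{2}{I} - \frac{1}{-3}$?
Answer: $- \frac{410}{33} \approx -12.424$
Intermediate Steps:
$k{\left(I \right)} = \frac{1}{3} - \frac{2}{I}$ ($k{\left(I \right)} = - \frac{2}{I} - - \frac{1}{3} = - \frac{2}{I} + \frac{1}{3} = \frac{1}{3} - \frac{2}{I}$)
$k{\left(1 \right)} \left(f + \frac{-3 - 3}{3 + 8}\right) = \frac{-6 + 1}{3 \cdot 1} \left(8 + \frac{-3 - 3}{3 + 8}\right) = \frac{1}{3} \cdot 1 \left(-5\right) \left(8 - \frac{6}{11}\right) = - \frac{5 \left(8 - \frac{6}{11}\right)}{3} = \left(- \frac{5}{3}\right) \frac{82}{11} = - \frac{410}{33}$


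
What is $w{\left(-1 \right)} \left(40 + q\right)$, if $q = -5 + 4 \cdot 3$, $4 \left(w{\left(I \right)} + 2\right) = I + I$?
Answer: $- \frac{235}{2} \approx -117.5$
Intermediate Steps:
$w{\left(I \right)} = -2 + \frac{I}{2}$ ($w{\left(I \right)} = -2 + \frac{I + I}{4} = -2 + \frac{2 I}{4} = -2 + \frac{I}{2}$)
$q = 7$ ($q = -5 + 12 = 7$)
$w{\left(-1 \right)} \left(40 + q\right) = \left(-2 + \frac{1}{2} \left(-1\right)\right) \left(40 + 7\right) = \left(-2 - \frac{1}{2}\right) 47 = \left(- \frac{5}{2}\right) 47 = - \frac{235}{2}$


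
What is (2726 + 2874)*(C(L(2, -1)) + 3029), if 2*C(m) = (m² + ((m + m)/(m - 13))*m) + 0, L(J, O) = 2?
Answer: 186687200/11 ≈ 1.6972e+7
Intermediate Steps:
C(m) = m²/2 + m²/(-13 + m) (C(m) = ((m² + ((m + m)/(m - 13))*m) + 0)/2 = ((m² + ((2*m)/(-13 + m))*m) + 0)/2 = ((m² + (2*m/(-13 + m))*m) + 0)/2 = ((m² + 2*m²/(-13 + m)) + 0)/2 = (m² + 2*m²/(-13 + m))/2 = m²/2 + m²/(-13 + m))
(2726 + 2874)*(C(L(2, -1)) + 3029) = (2726 + 2874)*((½)*2²*(-11 + 2)/(-13 + 2) + 3029) = 5600*((½)*4*(-9)/(-11) + 3029) = 5600*((½)*4*(-1/11)*(-9) + 3029) = 5600*(18/11 + 3029) = 5600*(33337/11) = 186687200/11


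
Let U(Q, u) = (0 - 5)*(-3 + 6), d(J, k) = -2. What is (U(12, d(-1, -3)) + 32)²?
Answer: 289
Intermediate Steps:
U(Q, u) = -15 (U(Q, u) = -5*3 = -15)
(U(12, d(-1, -3)) + 32)² = (-15 + 32)² = 17² = 289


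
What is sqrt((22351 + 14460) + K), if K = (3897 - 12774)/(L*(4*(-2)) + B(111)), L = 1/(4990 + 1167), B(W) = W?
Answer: 4*sqrt(8861389064230)/62129 ≈ 191.65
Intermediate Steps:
L = 1/6157 ≈ 0.00016242
K = -4968699/62129 (K = (3897 - 12774)/((4*(-2))/6157 + 111) = -8877/((1/6157)*(-8) + 111) = -8877/(-8/6157 + 111) = -8877/683419/6157 = -8877*6157/683419 = -4968699/62129 ≈ -79.974)
sqrt((22351 + 14460) + K) = sqrt((22351 + 14460) - 4968699/62129) = sqrt(36811 - 4968699/62129) = sqrt(2282061920/62129) = 4*sqrt(8861389064230)/62129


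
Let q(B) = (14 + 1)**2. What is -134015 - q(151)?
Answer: -134240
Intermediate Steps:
q(B) = 225 (q(B) = 15**2 = 225)
-134015 - q(151) = -134015 - 1*225 = -134015 - 225 = -134240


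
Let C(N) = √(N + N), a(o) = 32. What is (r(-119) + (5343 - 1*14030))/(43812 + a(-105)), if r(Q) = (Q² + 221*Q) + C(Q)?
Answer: -20825/43844 + I*√238/43844 ≈ -0.47498 + 0.00035187*I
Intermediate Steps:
C(N) = √2*√N (C(N) = √(2*N) = √2*√N)
r(Q) = Q² + 221*Q + √2*√Q (r(Q) = (Q² + 221*Q) + √2*√Q = Q² + 221*Q + √2*√Q)
(r(-119) + (5343 - 1*14030))/(43812 + a(-105)) = (((-119)² + 221*(-119) + √2*√(-119)) + (5343 - 1*14030))/(43812 + 32) = ((14161 - 26299 + √2*(I*√119)) + (5343 - 14030))/43844 = ((14161 - 26299 + I*√238) - 8687)*(1/43844) = ((-12138 + I*√238) - 8687)*(1/43844) = (-20825 + I*√238)*(1/43844) = -20825/43844 + I*√238/43844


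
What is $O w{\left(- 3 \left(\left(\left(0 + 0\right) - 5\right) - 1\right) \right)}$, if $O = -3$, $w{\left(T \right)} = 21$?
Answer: $-63$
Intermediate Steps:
$O w{\left(- 3 \left(\left(\left(0 + 0\right) - 5\right) - 1\right) \right)} = \left(-3\right) 21 = -63$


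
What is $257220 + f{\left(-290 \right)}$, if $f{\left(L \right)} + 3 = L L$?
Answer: $341317$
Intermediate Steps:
$f{\left(L \right)} = -3 + L^{2}$ ($f{\left(L \right)} = -3 + L L = -3 + L^{2}$)
$257220 + f{\left(-290 \right)} = 257220 - \left(3 - \left(-290\right)^{2}\right) = 257220 + \left(-3 + 84100\right) = 257220 + 84097 = 341317$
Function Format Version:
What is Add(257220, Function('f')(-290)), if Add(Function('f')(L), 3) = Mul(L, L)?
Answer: 341317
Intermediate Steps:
Function('f')(L) = Add(-3, Pow(L, 2)) (Function('f')(L) = Add(-3, Mul(L, L)) = Add(-3, Pow(L, 2)))
Add(257220, Function('f')(-290)) = Add(257220, Add(-3, Pow(-290, 2))) = Add(257220, Add(-3, 84100)) = Add(257220, 84097) = 341317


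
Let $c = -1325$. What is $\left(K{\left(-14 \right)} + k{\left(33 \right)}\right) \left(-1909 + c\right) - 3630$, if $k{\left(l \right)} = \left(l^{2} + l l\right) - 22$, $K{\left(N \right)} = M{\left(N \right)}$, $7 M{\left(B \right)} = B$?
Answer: $-6969666$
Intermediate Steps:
$M{\left(B \right)} = \frac{B}{7}$
$K{\left(N \right)} = \frac{N}{7}$
$k{\left(l \right)} = -22 + 2 l^{2}$ ($k{\left(l \right)} = \left(l^{2} + l^{2}\right) - 22 = 2 l^{2} - 22 = -22 + 2 l^{2}$)
$\left(K{\left(-14 \right)} + k{\left(33 \right)}\right) \left(-1909 + c\right) - 3630 = \left(\frac{1}{7} \left(-14\right) - \left(22 - 2 \cdot 33^{2}\right)\right) \left(-1909 - 1325\right) - 3630 = \left(-2 + \left(-22 + 2 \cdot 1089\right)\right) \left(-3234\right) - 3630 = \left(-2 + \left(-22 + 2178\right)\right) \left(-3234\right) - 3630 = \left(-2 + 2156\right) \left(-3234\right) - 3630 = 2154 \left(-3234\right) - 3630 = -6966036 - 3630 = -6969666$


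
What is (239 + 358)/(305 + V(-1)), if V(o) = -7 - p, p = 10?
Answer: 199/96 ≈ 2.0729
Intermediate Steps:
V(o) = -17 (V(o) = -7 - 1*10 = -7 - 10 = -17)
(239 + 358)/(305 + V(-1)) = (239 + 358)/(305 - 17) = 597/288 = 597*(1/288) = 199/96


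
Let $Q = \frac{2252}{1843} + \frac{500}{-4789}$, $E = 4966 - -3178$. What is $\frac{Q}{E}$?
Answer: $\frac{616458}{4492498643} \approx 0.00013722$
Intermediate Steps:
$E = 8144$ ($E = 4966 + 3178 = 8144$)
$Q = \frac{9863328}{8826127}$ ($Q = 2252 \cdot \frac{1}{1843} + 500 \left(- \frac{1}{4789}\right) = \frac{2252}{1843} - \frac{500}{4789} = \frac{9863328}{8826127} \approx 1.1175$)
$\frac{Q}{E} = \frac{9863328}{8826127 \cdot 8144} = \frac{9863328}{8826127} \cdot \frac{1}{8144} = \frac{616458}{4492498643}$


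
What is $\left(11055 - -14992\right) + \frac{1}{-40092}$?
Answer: $\frac{1044276323}{40092} \approx 26047.0$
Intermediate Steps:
$\left(11055 - -14992\right) + \frac{1}{-40092} = \left(11055 + 14992\right) - \frac{1}{40092} = 26047 - \frac{1}{40092} = \frac{1044276323}{40092}$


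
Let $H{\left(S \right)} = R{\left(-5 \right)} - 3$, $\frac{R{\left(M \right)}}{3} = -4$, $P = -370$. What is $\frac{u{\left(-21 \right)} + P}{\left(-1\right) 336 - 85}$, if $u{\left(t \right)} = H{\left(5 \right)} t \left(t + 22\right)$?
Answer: $\frac{55}{421} \approx 0.13064$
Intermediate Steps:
$R{\left(M \right)} = -12$ ($R{\left(M \right)} = 3 \left(-4\right) = -12$)
$H{\left(S \right)} = -15$ ($H{\left(S \right)} = -12 - 3 = -15$)
$u{\left(t \right)} = - 15 t \left(22 + t\right)$ ($u{\left(t \right)} = - 15 t \left(t + 22\right) = - 15 t \left(22 + t\right)$)
$\frac{u{\left(-21 \right)} + P}{\left(-1\right) 336 - 85} = \frac{\left(-15\right) \left(-21\right) \left(22 - 21\right) - 370}{\left(-1\right) 336 - 85} = \frac{\left(-15\right) \left(-21\right) 1 - 370}{-336 - 85} = \frac{315 - 370}{-421} = \left(-55\right) \left(- \frac{1}{421}\right) = \frac{55}{421}$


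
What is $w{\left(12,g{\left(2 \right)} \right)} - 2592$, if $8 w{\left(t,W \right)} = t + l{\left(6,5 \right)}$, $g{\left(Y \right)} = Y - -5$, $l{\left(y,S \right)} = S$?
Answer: $- \frac{20719}{8} \approx -2589.9$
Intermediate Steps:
$g{\left(Y \right)} = 5 + Y$ ($g{\left(Y \right)} = Y + 5 = 5 + Y$)
$w{\left(t,W \right)} = \frac{5}{8} + \frac{t}{8}$ ($w{\left(t,W \right)} = \frac{t + 5}{8} = \frac{5 + t}{8} = \frac{5}{8} + \frac{t}{8}$)
$w{\left(12,g{\left(2 \right)} \right)} - 2592 = \left(\frac{5}{8} + \frac{1}{8} \cdot 12\right) - 2592 = \left(\frac{5}{8} + \frac{3}{2}\right) - 2592 = \frac{17}{8} - 2592 = - \frac{20719}{8}$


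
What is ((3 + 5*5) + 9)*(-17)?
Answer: -629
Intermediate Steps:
((3 + 5*5) + 9)*(-17) = ((3 + 25) + 9)*(-17) = (28 + 9)*(-17) = 37*(-17) = -629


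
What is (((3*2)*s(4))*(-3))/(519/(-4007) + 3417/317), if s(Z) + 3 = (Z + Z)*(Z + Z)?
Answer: -77483359/751522 ≈ -103.10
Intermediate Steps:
s(Z) = -3 + 4*Z² (s(Z) = -3 + (Z + Z)*(Z + Z) = -3 + (2*Z)*(2*Z) = -3 + 4*Z²)
(((3*2)*s(4))*(-3))/(519/(-4007) + 3417/317) = (((3*2)*(-3 + 4*4²))*(-3))/(519/(-4007) + 3417/317) = ((6*(-3 + 4*16))*(-3))/(519*(-1/4007) + 3417*(1/317)) = ((6*(-3 + 64))*(-3))/(-519/4007 + 3417/317) = ((6*61)*(-3))/(13527396/1270219) = (366*(-3))*(1270219/13527396) = -1098*1270219/13527396 = -77483359/751522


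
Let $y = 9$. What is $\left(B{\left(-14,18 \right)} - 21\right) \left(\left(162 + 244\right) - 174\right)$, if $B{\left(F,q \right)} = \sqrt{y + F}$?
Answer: $-4872 + 232 i \sqrt{5} \approx -4872.0 + 518.77 i$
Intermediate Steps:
$B{\left(F,q \right)} = \sqrt{9 + F}$
$\left(B{\left(-14,18 \right)} - 21\right) \left(\left(162 + 244\right) - 174\right) = \left(\sqrt{9 - 14} - 21\right) \left(\left(162 + 244\right) - 174\right) = \left(\sqrt{-5} - 21\right) \left(406 - 174\right) = \left(i \sqrt{5} - 21\right) 232 = \left(-21 + i \sqrt{5}\right) 232 = -4872 + 232 i \sqrt{5}$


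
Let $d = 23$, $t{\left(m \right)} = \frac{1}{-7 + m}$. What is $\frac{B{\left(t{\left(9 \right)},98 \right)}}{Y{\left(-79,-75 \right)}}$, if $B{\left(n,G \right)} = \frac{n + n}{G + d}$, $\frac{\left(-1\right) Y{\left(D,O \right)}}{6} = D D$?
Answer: $- \frac{1}{4530966} \approx -2.207 \cdot 10^{-7}$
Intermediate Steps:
$Y{\left(D,O \right)} = - 6 D^{2}$ ($Y{\left(D,O \right)} = - 6 D D = - 6 D^{2}$)
$B{\left(n,G \right)} = \frac{2 n}{23 + G}$ ($B{\left(n,G \right)} = \frac{n + n}{G + 23} = \frac{2 n}{23 + G}$)
$\frac{B{\left(t{\left(9 \right)},98 \right)}}{Y{\left(-79,-75 \right)}} = \frac{2 \frac{1}{-7 + 9} \frac{1}{23 + 98}}{\left(-6\right) \left(-79\right)^{2}} = \frac{2 \cdot \frac{1}{2} \cdot \frac{1}{121}}{\left(-6\right) 6241} = \frac{2 \cdot \frac{1}{2} \cdot \frac{1}{121}}{-37446} = \frac{1}{121} \left(- \frac{1}{37446}\right) = - \frac{1}{4530966}$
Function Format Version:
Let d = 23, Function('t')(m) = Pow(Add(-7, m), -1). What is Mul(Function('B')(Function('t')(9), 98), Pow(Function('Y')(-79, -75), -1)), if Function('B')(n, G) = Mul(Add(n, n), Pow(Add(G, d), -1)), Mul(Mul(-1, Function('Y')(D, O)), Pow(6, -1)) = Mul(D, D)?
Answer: Rational(-1, 4530966) ≈ -2.2070e-7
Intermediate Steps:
Function('Y')(D, O) = Mul(-6, Pow(D, 2)) (Function('Y')(D, O) = Mul(-6, Mul(D, D)) = Mul(-6, Pow(D, 2)))
Function('B')(n, G) = Mul(2, n, Pow(Add(23, G), -1)) (Function('B')(n, G) = Mul(Add(n, n), Pow(Add(G, 23), -1)) = Mul(Mul(2, n), Pow(Add(23, G), -1)) = Mul(2, n, Pow(Add(23, G), -1)))
Mul(Function('B')(Function('t')(9), 98), Pow(Function('Y')(-79, -75), -1)) = Mul(Mul(2, Pow(Add(-7, 9), -1), Pow(Add(23, 98), -1)), Pow(Mul(-6, Pow(-79, 2)), -1)) = Mul(Mul(2, Pow(2, -1), Pow(121, -1)), Pow(Mul(-6, 6241), -1)) = Mul(Mul(2, Rational(1, 2), Rational(1, 121)), Pow(-37446, -1)) = Mul(Rational(1, 121), Rational(-1, 37446)) = Rational(-1, 4530966)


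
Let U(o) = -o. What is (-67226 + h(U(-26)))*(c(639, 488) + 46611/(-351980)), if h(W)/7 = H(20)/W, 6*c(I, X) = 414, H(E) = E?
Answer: -5295642046203/1143935 ≈ -4.6293e+6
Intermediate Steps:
c(I, X) = 69 (c(I, X) = (1/6)*414 = 69)
h(W) = 140/W (h(W) = 7*(20/W) = 140/W)
(-67226 + h(U(-26)))*(c(639, 488) + 46611/(-351980)) = (-67226 + 140/((-1*(-26))))*(69 + 46611/(-351980)) = (-67226 + 140/26)*(69 + 46611*(-1/351980)) = (-67226 + 140*(1/26))*(69 - 46611/351980) = (-67226 + 70/13)*(24240009/351980) = -873868/13*24240009/351980 = -5295642046203/1143935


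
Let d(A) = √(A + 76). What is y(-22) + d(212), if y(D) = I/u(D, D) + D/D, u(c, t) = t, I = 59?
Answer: -37/22 + 12*√2 ≈ 15.289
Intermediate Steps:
d(A) = √(76 + A)
y(D) = 1 + 59/D (y(D) = 59/D + D/D = 59/D + 1 = 1 + 59/D)
y(-22) + d(212) = (59 - 22)/(-22) + √(76 + 212) = -1/22*37 + √288 = -37/22 + 12*√2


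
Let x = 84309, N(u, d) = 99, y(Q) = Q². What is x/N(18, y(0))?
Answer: 28103/33 ≈ 851.61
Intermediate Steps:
x/N(18, y(0)) = 84309/99 = 84309*(1/99) = 28103/33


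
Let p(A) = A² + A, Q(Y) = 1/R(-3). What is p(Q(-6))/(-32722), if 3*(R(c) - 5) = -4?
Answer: -21/1979681 ≈ -1.0608e-5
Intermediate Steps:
R(c) = 11/3 (R(c) = 5 + (⅓)*(-4) = 5 - 4/3 = 11/3)
Q(Y) = 3/11 (Q(Y) = 1/(11/3) = 3/11)
p(A) = A + A²
p(Q(-6))/(-32722) = (3*(1 + 3/11)/11)/(-32722) = ((3/11)*(14/11))*(-1/32722) = (42/121)*(-1/32722) = -21/1979681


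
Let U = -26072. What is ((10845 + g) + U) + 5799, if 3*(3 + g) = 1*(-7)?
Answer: -28300/3 ≈ -9433.3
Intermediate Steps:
g = -16/3 (g = -3 + (1*(-7))/3 = -3 + (⅓)*(-7) = -3 - 7/3 = -16/3 ≈ -5.3333)
((10845 + g) + U) + 5799 = ((10845 - 16/3) - 26072) + 5799 = (32519/3 - 26072) + 5799 = -45697/3 + 5799 = -28300/3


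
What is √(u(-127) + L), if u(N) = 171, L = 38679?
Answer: 5*√1554 ≈ 197.10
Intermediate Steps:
√(u(-127) + L) = √(171 + 38679) = √38850 = 5*√1554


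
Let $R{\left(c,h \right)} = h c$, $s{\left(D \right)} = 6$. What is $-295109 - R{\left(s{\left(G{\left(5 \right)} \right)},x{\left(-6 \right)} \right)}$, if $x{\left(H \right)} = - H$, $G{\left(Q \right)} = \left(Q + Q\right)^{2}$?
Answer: $-295145$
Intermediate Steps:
$G{\left(Q \right)} = 4 Q^{2}$ ($G{\left(Q \right)} = \left(2 Q\right)^{2} = 4 Q^{2}$)
$R{\left(c,h \right)} = c h$
$-295109 - R{\left(s{\left(G{\left(5 \right)} \right)},x{\left(-6 \right)} \right)} = -295109 - 6 \left(\left(-1\right) \left(-6\right)\right) = -295109 - 6 \cdot 6 = -295109 - 36 = -295145$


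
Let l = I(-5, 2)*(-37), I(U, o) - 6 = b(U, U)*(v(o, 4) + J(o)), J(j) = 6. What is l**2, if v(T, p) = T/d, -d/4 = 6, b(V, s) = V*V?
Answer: 4670218921/144 ≈ 3.2432e+7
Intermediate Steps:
b(V, s) = V**2
d = -24 (d = -4*6 = -24)
v(T, p) = -T/24 (v(T, p) = T/(-24) = T*(-1/24) = -T/24)
I(U, o) = 6 + U**2*(6 - o/24) (I(U, o) = 6 + U**2*(-o/24 + 6) = 6 + U**2*(6 - o/24))
l = -68339/12 (l = (6 + 6*(-5)**2 - 1/24*2*(-5)**2)*(-37) = (6 + 6*25 - 1/24*2*25)*(-37) = (6 + 150 - 25/12)*(-37) = (1847/12)*(-37) = -68339/12 ≈ -5694.9)
l**2 = (-68339/12)**2 = 4670218921/144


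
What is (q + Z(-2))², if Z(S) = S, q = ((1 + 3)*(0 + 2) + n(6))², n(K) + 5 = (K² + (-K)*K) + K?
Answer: 6241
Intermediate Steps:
n(K) = -5 + K (n(K) = -5 + ((K² + (-K)*K) + K) = -5 + ((K² - K²) + K) = -5 + (0 + K) = -5 + K)
q = 81 (q = ((1 + 3)*(0 + 2) + (-5 + 6))² = (4*2 + 1)² = (8 + 1)² = 9² = 81)
(q + Z(-2))² = (81 - 2)² = 79² = 6241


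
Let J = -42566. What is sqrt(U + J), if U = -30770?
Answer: 2*I*sqrt(18334) ≈ 270.81*I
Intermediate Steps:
sqrt(U + J) = sqrt(-30770 - 42566) = sqrt(-73336) = 2*I*sqrt(18334)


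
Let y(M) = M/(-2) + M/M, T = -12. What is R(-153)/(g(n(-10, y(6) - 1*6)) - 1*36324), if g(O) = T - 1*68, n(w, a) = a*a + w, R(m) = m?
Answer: 153/36404 ≈ 0.0042028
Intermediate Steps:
y(M) = 1 - M/2 (y(M) = M*(-½) + 1 = -M/2 + 1 = 1 - M/2)
n(w, a) = w + a² (n(w, a) = a² + w = w + a²)
g(O) = -80 (g(O) = -12 - 1*68 = -12 - 68 = -80)
R(-153)/(g(n(-10, y(6) - 1*6)) - 1*36324) = -153/(-80 - 1*36324) = -153/(-80 - 36324) = -153/(-36404) = -153*(-1/36404) = 153/36404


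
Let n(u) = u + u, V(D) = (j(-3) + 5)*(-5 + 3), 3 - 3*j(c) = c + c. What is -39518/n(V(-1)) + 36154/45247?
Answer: 894613937/723952 ≈ 1235.7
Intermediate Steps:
j(c) = 1 - 2*c/3 (j(c) = 1 - (c + c)/3 = 1 - 2*c/3)
V(D) = -16 (V(D) = ((1 - ⅔*(-3)) + 5)*(-5 + 3) = ((1 + 2) + 5)*(-2) = (3 + 5)*(-2) = 8*(-2) = -16)
n(u) = 2*u
-39518/n(V(-1)) + 36154/45247 = -39518/(2*(-16)) + 36154/45247 = -39518/(-32) + 36154*(1/45247) = -39518*(-1/32) + 36154/45247 = 19759/16 + 36154/45247 = 894613937/723952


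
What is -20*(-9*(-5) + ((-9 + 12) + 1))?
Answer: -980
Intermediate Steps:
-20*(-9*(-5) + ((-9 + 12) + 1)) = -20*(45 + (3 + 1)) = -20*(45 + 4) = -20*49 = -980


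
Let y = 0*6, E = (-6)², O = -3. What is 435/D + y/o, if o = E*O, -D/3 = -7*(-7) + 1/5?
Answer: -725/246 ≈ -2.9472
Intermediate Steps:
E = 36
y = 0
D = -738/5 (D = -3*(-7*(-7) + 1/5) = -3*(49 + ⅕) = -3*246/5 = -738/5 ≈ -147.60)
o = -108 (o = 36*(-3) = -108)
435/D + y/o = 435/(-738/5) + 0/(-108) = 435*(-5/738) + 0*(-1/108) = -725/246 + 0 = -725/246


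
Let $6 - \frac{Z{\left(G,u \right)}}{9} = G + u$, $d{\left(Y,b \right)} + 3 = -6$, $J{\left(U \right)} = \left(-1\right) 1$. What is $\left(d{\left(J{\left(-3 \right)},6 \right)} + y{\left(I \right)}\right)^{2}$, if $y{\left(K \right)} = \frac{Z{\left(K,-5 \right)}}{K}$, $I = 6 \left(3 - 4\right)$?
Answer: $\frac{4761}{4} \approx 1190.3$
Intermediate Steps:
$J{\left(U \right)} = -1$
$d{\left(Y,b \right)} = -9$ ($d{\left(Y,b \right)} = -3 - 6 = -9$)
$I = -6$ ($I = 6 \left(-1\right) = -6$)
$Z{\left(G,u \right)} = 54 - 9 G - 9 u$ ($Z{\left(G,u \right)} = 54 - 9 \left(G + u\right) = 54 - \left(9 G + 9 u\right) = 54 - 9 G - 9 u$)
$y{\left(K \right)} = \frac{99 - 9 K}{K}$ ($y{\left(K \right)} = \frac{54 - 9 K - -45}{K} = \frac{54 - 9 K + 45}{K} = \frac{99 - 9 K}{K}$)
$\left(d{\left(J{\left(-3 \right)},6 \right)} + y{\left(I \right)}\right)^{2} = \left(-9 + \left(-9 + \frac{99}{-6}\right)\right)^{2} = \left(-9 + \left(-9 + 99 \left(- \frac{1}{6}\right)\right)\right)^{2} = \left(-9 - \frac{51}{2}\right)^{2} = \left(- \frac{69}{2}\right)^{2} = \frac{4761}{4}$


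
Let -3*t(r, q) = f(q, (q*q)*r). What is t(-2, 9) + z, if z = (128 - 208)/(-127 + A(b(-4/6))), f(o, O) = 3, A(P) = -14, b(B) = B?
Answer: -61/141 ≈ -0.43262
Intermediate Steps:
t(r, q) = -1 (t(r, q) = -1/3*3 = -1)
z = 80/141 (z = (128 - 208)/(-127 - 14) = -80/(-141) = -80*(-1/141) = 80/141 ≈ 0.56738)
t(-2, 9) + z = -1 + 80/141 = -61/141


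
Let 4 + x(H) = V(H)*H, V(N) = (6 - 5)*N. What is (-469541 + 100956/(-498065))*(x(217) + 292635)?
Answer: -15889522386037224/99613 ≈ -1.5951e+11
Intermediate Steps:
V(N) = N (V(N) = 1*N = N)
x(H) = -4 + H**2 (x(H) = -4 + H*H = -4 + H**2)
(-469541 + 100956/(-498065))*(x(217) + 292635) = (-469541 + 100956/(-498065))*((-4 + 217**2) + 292635) = (-469541 + 100956*(-1/498065))*((-4 + 47089) + 292635) = (-469541 - 100956/498065)*(47085 + 292635) = -233862039121/498065*339720 = -15889522386037224/99613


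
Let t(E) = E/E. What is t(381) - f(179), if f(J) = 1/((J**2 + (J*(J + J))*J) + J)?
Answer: 11502897/11502898 ≈ 1.0000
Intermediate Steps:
t(E) = 1
f(J) = 1/(J + J**2 + 2*J**3) (f(J) = 1/((J**2 + (J*(2*J))*J) + J) = 1/((J**2 + (2*J**2)*J) + J) = 1/((J**2 + 2*J**3) + J) = 1/(J + J**2 + 2*J**3))
t(381) - f(179) = 1 - 1/(179*(1 + 179 + 2*179**2)) = 1 - 1/(179*(1 + 179 + 2*32041)) = 1 - 1/(179*(1 + 179 + 64082)) = 1 - 1/(179*64262) = 1 - 1*1/11502898 = 1 - 1/11502898 = 11502897/11502898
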